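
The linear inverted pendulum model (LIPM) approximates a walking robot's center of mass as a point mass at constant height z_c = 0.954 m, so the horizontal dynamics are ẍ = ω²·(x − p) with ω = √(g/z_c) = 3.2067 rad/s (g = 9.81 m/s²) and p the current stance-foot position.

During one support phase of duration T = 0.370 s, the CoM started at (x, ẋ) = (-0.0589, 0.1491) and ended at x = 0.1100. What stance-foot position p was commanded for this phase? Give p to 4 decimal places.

p = -0.1852

ωT = 3.2067·0.370 = 1.186479; cosh(ωT) = 1.790411, sinh(ωT) = 1.485117
x(T) = p + (x₀−p)·cosh(ωT) + (ẋ₀/ω)·sinh(ωT) ⇒ p·(1 − cosh) = x(T) − x₀·cosh − (ẋ₀/ω)·sinh
numerator   = 0.1100 − (-0.0589)·1.790411 − (0.1491/3.2067)·1.485117 = 0.146403
denominator = 1 − 1.790411 = -0.790411
p = 0.146403 / -0.790411 = -0.1852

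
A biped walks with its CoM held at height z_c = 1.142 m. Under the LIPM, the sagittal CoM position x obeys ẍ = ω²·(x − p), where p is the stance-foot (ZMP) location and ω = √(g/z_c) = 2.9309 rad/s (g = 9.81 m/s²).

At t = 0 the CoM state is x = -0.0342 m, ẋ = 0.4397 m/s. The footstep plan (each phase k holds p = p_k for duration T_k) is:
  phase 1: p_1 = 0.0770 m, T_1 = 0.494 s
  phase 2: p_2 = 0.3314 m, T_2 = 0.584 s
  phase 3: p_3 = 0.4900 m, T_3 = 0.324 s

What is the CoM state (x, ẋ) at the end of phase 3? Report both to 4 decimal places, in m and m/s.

x = -0.3955, ẋ = -2.3507

phase 1: p=0.0770, T=0.494, ωT=1.447865, cosh=2.244546, sinh=2.009475; start (x,ẋ)=(-0.034200, 0.439700) → end (x,ẋ)=(0.128872, 0.332007)
phase 2: p=0.3314, T=0.584, ωT=1.711646, cosh=2.859318, sinh=2.678750; start (x,ẋ)=(0.128872, 0.332007) → end (x,ẋ)=(0.055752, -0.640762)
phase 3: p=0.4900, T=0.324, ωT=0.949612, cosh=1.485798, sinh=1.098907; start (x,ẋ)=(0.055752, -0.640762) → end (x,ẋ)=(-0.395451, -2.350662)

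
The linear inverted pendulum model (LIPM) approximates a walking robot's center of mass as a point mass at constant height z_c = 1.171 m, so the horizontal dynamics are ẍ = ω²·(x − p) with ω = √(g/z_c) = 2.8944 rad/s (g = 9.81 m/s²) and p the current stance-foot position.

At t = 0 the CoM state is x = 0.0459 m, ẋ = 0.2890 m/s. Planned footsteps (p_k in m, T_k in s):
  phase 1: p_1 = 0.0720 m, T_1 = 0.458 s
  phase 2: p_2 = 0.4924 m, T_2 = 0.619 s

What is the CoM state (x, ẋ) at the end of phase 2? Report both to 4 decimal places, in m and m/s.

phase 1: p=0.0720, T=0.458, ωT=1.325635, cosh=2.015105, sinh=1.749471; start (x,ẋ)=(0.045900, 0.289000) → end (x,ẋ)=(0.194087, 0.450204)
phase 2: p=0.4924, T=0.619, ωT=1.791634, cosh=3.082966, sinh=2.916279; start (x,ẋ)=(0.194087, 0.450204) → end (x,ẋ)=(0.026317, -1.130062)

x = 0.0263, ẋ = -1.1301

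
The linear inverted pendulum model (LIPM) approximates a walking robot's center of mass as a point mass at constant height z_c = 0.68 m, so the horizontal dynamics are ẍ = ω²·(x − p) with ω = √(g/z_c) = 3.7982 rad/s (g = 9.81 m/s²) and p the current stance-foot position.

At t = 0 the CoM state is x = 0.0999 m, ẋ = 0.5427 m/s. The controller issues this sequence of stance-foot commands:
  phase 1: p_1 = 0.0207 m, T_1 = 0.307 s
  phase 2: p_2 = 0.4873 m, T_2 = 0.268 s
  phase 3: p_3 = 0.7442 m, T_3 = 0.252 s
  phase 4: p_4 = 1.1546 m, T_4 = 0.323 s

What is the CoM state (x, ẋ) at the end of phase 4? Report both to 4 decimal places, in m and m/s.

x = 2.2542, ẋ = 4.8187

phase 1: p=0.0207, T=0.307, ωT=1.166047, cosh=1.760439, sinh=1.448843; start (x,ẋ)=(0.099900, 0.542700) → end (x,ẋ)=(0.367143, 1.391228)
phase 2: p=0.4873, T=0.268, ωT=1.017918, cosh=1.564386, sinh=1.203040; start (x,ẋ)=(0.367143, 1.391228) → end (x,ẋ)=(0.739984, 1.627372)
phase 3: p=0.7442, T=0.252, ωT=0.957146, cosh=1.494121, sinh=1.110134; start (x,ẋ)=(0.739984, 1.627372) → end (x,ẋ)=(1.213547, 2.413713)
phase 4: p=1.1546, T=0.323, ωT=1.226819, cosh=1.851793, sinh=1.558569; start (x,ẋ)=(1.213547, 2.413713) → end (x,ẋ)=(2.254211, 4.818650)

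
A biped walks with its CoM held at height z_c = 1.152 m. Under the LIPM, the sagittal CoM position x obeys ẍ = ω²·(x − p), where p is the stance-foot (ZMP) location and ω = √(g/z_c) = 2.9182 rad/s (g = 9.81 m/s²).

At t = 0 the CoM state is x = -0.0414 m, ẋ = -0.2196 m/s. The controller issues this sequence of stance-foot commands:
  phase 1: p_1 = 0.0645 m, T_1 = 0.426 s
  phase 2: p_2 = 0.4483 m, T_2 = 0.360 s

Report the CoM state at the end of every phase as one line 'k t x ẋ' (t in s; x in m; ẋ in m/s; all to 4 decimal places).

phase 1: p=0.0645, T=0.426, ωT=1.243153, cosh=1.877500, sinh=1.589027; start (x,ẋ)=(-0.041400, -0.219600) → end (x,ẋ)=(-0.253904, -0.903368)
phase 2: p=0.4483, T=0.360, ωT=1.050552, cosh=1.604487, sinh=1.254742; start (x,ẋ)=(-0.253904, -0.903368) → end (x,ẋ)=(-1.066800, -4.020626)

1 0.4260 -0.2539 -0.9034
2 0.7860 -1.0668 -4.0206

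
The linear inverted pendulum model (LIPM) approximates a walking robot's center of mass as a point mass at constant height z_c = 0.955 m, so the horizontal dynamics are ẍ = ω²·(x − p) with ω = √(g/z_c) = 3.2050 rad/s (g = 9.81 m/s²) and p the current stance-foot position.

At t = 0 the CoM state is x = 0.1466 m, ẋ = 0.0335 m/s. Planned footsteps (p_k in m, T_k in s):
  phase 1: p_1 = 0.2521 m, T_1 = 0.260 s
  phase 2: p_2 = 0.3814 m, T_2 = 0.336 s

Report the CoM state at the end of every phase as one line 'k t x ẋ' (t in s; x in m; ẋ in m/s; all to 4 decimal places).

phase 1: p=0.2521, T=0.260, ωT=0.833300, cosh=1.367756, sinh=0.933143; start (x,ẋ)=(0.146600, 0.033500) → end (x,ẋ)=(0.117555, -0.269702)
phase 2: p=0.3814, T=0.336, ωT=1.076880, cosh=1.638082, sinh=1.297425; start (x,ẋ)=(0.117555, -0.269702) → end (x,ẋ)=(-0.159978, -1.538924)

1 0.2600 0.1176 -0.2697
2 0.5960 -0.1600 -1.5389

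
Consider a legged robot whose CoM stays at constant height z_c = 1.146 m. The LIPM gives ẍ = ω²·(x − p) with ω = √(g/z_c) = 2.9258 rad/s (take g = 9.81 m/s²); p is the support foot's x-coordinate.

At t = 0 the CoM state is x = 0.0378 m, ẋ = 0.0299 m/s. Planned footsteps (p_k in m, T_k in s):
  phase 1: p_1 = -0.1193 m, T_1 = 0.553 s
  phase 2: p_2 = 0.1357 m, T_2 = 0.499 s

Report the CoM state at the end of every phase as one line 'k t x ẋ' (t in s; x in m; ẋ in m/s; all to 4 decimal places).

1 0.5530 0.3171 1.1917
2 1.0520 1.3770 3.7854

phase 1: p=-0.1193, T=0.553, ωT=1.617967, cosh=2.620566, sinh=2.422264; start (x,ẋ)=(0.037800, 0.029900) → end (x,ẋ)=(0.317145, 1.191732)
phase 2: p=0.1357, T=0.499, ωT=1.459974, cosh=2.269045, sinh=2.036803; start (x,ẋ)=(0.317145, 1.191732) → end (x,ẋ)=(1.377034, 3.785376)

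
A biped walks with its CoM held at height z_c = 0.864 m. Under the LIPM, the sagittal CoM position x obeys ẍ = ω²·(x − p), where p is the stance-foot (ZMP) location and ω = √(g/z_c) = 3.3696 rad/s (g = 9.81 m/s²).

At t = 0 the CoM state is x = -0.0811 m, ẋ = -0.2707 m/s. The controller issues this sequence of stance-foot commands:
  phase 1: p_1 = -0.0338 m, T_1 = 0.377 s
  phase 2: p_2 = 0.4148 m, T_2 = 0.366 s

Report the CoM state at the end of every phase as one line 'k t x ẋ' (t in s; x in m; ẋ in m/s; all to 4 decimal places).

1 0.3770 -0.2565 -0.7816
2 0.7430 -1.1994 -5.0078

phase 1: p=-0.0338, T=0.377, ωT=1.270339, cosh=1.921398, sinh=1.640662; start (x,ẋ)=(-0.081100, -0.270700) → end (x,ẋ)=(-0.256486, -0.781615)
phase 2: p=0.4148, T=0.366, ωT=1.233274, cosh=1.861892, sinh=1.570555; start (x,ẋ)=(-0.256486, -0.781615) → end (x,ẋ)=(-1.199370, -5.007825)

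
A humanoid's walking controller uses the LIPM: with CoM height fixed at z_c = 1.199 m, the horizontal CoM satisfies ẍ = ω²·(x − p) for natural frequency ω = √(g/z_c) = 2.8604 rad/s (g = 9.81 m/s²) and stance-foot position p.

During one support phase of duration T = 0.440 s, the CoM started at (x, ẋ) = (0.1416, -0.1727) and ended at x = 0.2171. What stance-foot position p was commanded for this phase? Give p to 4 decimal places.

p = -0.0504

ωT = 2.8604·0.440 = 1.258576; cosh(ωT) = 1.902232, sinh(ωT) = 1.618173
x(T) = p + (x₀−p)·cosh(ωT) + (ẋ₀/ω)·sinh(ωT) ⇒ p·(1 − cosh) = x(T) − x₀·cosh − (ẋ₀/ω)·sinh
numerator   = 0.2171 − (0.1416)·1.902232 − (-0.1727/2.8604)·1.618173 = 0.045443
denominator = 1 − 1.902232 = -0.902232
p = 0.045443 / -0.902232 = -0.0504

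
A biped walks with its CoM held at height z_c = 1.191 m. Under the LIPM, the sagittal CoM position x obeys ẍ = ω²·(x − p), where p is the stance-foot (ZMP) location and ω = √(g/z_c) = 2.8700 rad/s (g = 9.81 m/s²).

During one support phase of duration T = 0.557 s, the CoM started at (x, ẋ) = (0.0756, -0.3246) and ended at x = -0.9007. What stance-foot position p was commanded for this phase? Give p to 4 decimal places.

ωT = 2.8700·0.557 = 1.598590; cosh(ωT) = 2.574117, sinh(ωT) = 2.371936
x(T) = p + (x₀−p)·cosh(ωT) + (ẋ₀/ω)·sinh(ωT) ⇒ p·(1 − cosh) = x(T) − x₀·cosh − (ẋ₀/ω)·sinh
numerator   = -0.9007 − (0.0756)·2.574117 − (-0.3246/2.8700)·2.371936 = -0.827035
denominator = 1 − 2.574117 = -1.574117
p = -0.827035 / -1.574117 = 0.5254

p = 0.5254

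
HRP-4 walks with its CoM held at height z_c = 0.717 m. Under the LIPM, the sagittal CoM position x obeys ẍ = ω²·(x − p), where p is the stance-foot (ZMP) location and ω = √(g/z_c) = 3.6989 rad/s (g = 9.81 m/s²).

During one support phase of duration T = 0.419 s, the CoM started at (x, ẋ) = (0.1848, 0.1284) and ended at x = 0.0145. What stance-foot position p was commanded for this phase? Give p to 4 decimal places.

ωT = 3.6989·0.419 = 1.549839; cosh(ωT) = 2.461497, sinh(ωT) = 2.249215
x(T) = p + (x₀−p)·cosh(ωT) + (ẋ₀/ω)·sinh(ωT) ⇒ p·(1 − cosh) = x(T) − x₀·cosh − (ẋ₀/ω)·sinh
numerator   = 0.0145 − (0.1848)·2.461497 − (0.1284/3.6989)·2.249215 = -0.518462
denominator = 1 − 2.461497 = -1.461497
p = -0.518462 / -1.461497 = 0.3547

p = 0.3547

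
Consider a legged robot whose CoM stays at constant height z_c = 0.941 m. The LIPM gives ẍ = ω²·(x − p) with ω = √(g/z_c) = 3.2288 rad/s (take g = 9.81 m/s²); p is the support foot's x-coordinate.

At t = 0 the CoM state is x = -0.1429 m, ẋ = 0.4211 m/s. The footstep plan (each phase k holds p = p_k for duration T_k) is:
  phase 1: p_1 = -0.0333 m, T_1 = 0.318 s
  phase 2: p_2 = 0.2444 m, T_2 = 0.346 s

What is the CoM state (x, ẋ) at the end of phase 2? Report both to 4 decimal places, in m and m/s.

phase 1: p=-0.0333, T=0.318, ωT=1.026758, cosh=1.575083, sinh=1.216917; start (x,ẋ)=(-0.142900, 0.421100) → end (x,ẋ)=(-0.047219, 0.232629)
phase 2: p=0.2444, T=0.346, ωT=1.117165, cosh=1.691692, sinh=1.364485; start (x,ẋ)=(-0.047219, 0.232629) → end (x,ẋ)=(-0.150620, -0.891234)

x = -0.1506, ẋ = -0.8912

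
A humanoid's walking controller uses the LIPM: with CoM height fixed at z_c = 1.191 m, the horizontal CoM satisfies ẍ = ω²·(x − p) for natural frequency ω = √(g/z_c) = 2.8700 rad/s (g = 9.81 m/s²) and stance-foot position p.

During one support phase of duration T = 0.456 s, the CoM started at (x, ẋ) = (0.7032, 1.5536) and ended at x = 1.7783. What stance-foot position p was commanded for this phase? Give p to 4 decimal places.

p = 0.5547

ωT = 2.8700·0.456 = 1.308720; cosh(ωT) = 1.985799, sinh(ωT) = 1.715634
x(T) = p + (x₀−p)·cosh(ωT) + (ẋ₀/ω)·sinh(ωT) ⇒ p·(1 − cosh) = x(T) − x₀·cosh − (ẋ₀/ω)·sinh
numerator   = 1.7783 − (0.7032)·1.985799 − (1.5536/2.8700)·1.715634 = -0.546828
denominator = 1 − 1.985799 = -0.985799
p = -0.546828 / -0.985799 = 0.5547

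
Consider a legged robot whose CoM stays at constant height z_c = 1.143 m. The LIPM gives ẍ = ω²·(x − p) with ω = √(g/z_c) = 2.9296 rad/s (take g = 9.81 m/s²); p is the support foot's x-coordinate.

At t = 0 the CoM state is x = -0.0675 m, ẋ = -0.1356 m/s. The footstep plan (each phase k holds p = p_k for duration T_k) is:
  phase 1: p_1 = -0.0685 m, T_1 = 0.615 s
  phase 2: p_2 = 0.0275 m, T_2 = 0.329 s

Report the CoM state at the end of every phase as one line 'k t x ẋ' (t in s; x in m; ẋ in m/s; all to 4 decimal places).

1 0.6150 -0.2018 -0.4134
2 0.9440 -0.4749 -1.3733

phase 1: p=-0.0685, T=0.615, ωT=1.801704, cosh=3.112491, sinh=2.947474; start (x,ẋ)=(-0.067500, -0.135600) → end (x,ẋ)=(-0.201815, -0.413419)
phase 2: p=0.0275, T=0.329, ωT=0.963838, cosh=1.501583, sinh=1.120157; start (x,ẋ)=(-0.201815, -0.413419) → end (x,ẋ)=(-0.474909, -1.373305)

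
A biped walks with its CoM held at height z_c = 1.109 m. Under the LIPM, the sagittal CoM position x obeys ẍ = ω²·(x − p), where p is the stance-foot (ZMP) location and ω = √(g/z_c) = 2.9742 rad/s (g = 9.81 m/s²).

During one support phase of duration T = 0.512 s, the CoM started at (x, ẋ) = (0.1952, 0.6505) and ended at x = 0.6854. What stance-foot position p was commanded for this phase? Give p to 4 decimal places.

p = 0.1862

ωT = 2.9742·0.512 = 1.522790; cosh(ωT) = 2.401552, sinh(ωT) = 2.183449
x(T) = p + (x₀−p)·cosh(ωT) + (ẋ₀/ω)·sinh(ωT) ⇒ p·(1 − cosh) = x(T) − x₀·cosh − (ẋ₀/ω)·sinh
numerator   = 0.6854 − (0.1952)·2.401552 − (0.6505/2.9742)·2.183449 = -0.260934
denominator = 1 − 2.401552 = -1.401552
p = -0.260934 / -1.401552 = 0.1862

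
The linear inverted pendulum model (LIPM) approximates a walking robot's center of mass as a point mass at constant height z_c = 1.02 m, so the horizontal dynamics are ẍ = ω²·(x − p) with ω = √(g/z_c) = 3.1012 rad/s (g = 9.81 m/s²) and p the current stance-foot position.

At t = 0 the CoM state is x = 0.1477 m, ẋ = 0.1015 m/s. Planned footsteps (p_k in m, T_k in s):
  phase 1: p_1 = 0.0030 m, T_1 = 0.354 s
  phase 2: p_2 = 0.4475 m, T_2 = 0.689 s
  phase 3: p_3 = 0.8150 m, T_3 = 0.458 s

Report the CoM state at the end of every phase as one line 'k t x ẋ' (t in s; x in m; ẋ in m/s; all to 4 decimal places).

phase 1: p=0.0030, T=0.354, ωT=1.097825, cosh=1.665617, sinh=1.332021; start (x,ẋ)=(0.147700, 0.101500) → end (x,ẋ)=(0.287611, 0.766796)
phase 2: p=0.4475, T=0.689, ωT=2.136727, cosh=4.294852, sinh=4.176811; start (x,ẋ)=(0.287611, 0.766796) → end (x,ẋ)=(0.793550, 1.222212)
phase 3: p=0.8150, T=0.458, ωT=1.420350, cosh=2.190098, sinh=1.948469; start (x,ẋ)=(0.793550, 1.222212) → end (x,ẋ)=(1.535931, 2.547148)

1 0.3540 0.2876 0.7668
2 1.0430 0.7935 1.2222
3 1.5010 1.5359 2.5471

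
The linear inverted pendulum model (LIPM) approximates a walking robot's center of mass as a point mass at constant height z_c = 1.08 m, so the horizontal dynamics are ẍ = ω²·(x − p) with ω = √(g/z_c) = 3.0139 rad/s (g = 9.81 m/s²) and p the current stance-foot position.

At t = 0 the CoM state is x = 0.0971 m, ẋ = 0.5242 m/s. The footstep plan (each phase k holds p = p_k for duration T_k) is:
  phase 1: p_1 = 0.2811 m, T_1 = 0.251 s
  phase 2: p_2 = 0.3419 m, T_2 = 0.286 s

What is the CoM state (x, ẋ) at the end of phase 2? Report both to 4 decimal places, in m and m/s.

x = 0.1962, ẋ = -0.1479

phase 1: p=0.2811, T=0.251, ωT=0.756489, cosh=1.300047, sinh=0.830735; start (x,ẋ)=(0.097100, 0.524200) → end (x,ẋ)=(0.186379, 0.220794)
phase 2: p=0.3419, T=0.286, ωT=0.861975, cosh=1.395080, sinh=0.972753; start (x,ẋ)=(0.186379, 0.220794) → end (x,ẋ)=(0.196198, -0.147928)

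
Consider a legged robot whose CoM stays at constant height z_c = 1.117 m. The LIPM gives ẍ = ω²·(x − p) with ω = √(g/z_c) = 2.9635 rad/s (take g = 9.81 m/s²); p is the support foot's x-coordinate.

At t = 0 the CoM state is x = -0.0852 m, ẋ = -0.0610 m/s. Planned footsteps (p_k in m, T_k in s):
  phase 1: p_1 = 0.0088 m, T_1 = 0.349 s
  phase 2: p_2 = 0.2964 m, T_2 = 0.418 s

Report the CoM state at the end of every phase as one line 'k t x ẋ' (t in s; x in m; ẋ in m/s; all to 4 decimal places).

1 0.3490 -0.1654 -0.4389
2 0.7670 -0.8016 -2.9844

phase 1: p=0.0088, T=0.349, ωT=1.034261, cosh=1.584258, sinh=1.228770; start (x,ẋ)=(-0.085200, -0.061000) → end (x,ẋ)=(-0.165413, -0.438937)
phase 2: p=0.2964, T=0.418, ωT=1.238743, cosh=1.870510, sinh=1.580762; start (x,ẋ)=(-0.165413, -0.438937) → end (x,ẋ)=(-0.801560, -2.984440)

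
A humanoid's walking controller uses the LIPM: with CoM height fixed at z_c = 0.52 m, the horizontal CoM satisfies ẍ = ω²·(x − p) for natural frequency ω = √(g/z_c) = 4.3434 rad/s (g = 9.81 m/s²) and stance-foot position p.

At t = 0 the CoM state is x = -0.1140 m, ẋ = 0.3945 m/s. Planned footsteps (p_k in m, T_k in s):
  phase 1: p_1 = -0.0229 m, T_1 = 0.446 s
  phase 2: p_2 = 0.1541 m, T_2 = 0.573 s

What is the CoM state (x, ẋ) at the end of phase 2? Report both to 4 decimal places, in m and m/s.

x = -0.9318, ẋ = -4.6434

phase 1: p=-0.0229, T=0.446, ωT=1.937156, cosh=3.541552, sinh=3.397439; start (x,ẋ)=(-0.114000, 0.394500) → end (x,ẋ)=(-0.036955, 0.052831)
phase 2: p=0.1541, T=0.573, ωT=2.488768, cosh=6.064720, sinh=5.981708; start (x,ẋ)=(-0.036955, 0.052831) → end (x,ẋ)=(-0.931834, -4.643376)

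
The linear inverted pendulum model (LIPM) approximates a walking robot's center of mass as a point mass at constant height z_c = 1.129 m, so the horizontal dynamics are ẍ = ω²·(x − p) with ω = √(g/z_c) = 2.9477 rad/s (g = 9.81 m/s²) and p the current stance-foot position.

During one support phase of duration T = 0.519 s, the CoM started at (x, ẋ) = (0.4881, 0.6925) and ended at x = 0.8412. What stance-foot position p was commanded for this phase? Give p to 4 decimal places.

ωT = 2.9477·0.519 = 1.529856; cosh(ωT) = 2.417040, sinh(ωT) = 2.200473
x(T) = p + (x₀−p)·cosh(ωT) + (ẋ₀/ω)·sinh(ωT) ⇒ p·(1 − cosh) = x(T) − x₀·cosh − (ẋ₀/ω)·sinh
numerator   = 0.8412 − (0.4881)·2.417040 − (0.6925/2.9477)·2.200473 = -0.855512
denominator = 1 − 2.417040 = -1.417040
p = -0.855512 / -1.417040 = 0.6037

p = 0.6037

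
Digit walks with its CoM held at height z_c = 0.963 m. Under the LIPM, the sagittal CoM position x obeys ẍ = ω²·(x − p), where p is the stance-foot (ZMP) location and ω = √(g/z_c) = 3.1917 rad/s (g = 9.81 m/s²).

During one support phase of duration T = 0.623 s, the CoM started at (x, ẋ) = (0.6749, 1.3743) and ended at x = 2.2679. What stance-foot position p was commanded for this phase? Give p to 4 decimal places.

ωT = 3.1917·0.623 = 1.988429; cosh(ωT) = 3.720481, sinh(ωT) = 3.583570
x(T) = p + (x₀−p)·cosh(ωT) + (ẋ₀/ω)·sinh(ωT) ⇒ p·(1 − cosh) = x(T) − x₀·cosh − (ẋ₀/ω)·sinh
numerator   = 2.2679 − (0.6749)·3.720481 − (1.3743/3.1917)·3.583570 = -1.786086
denominator = 1 − 3.720481 = -2.720481
p = -1.786086 / -2.720481 = 0.6565

p = 0.6565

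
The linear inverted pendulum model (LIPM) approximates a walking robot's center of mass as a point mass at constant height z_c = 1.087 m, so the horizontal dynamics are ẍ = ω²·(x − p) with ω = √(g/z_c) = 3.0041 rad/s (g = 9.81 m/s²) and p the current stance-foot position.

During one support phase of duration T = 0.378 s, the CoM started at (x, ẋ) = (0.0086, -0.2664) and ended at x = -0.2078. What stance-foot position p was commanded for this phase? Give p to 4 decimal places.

ωT = 3.0041·0.378 = 1.135550; cosh(ωT) = 1.717065, sinh(ωT) = 1.395820
x(T) = p + (x₀−p)·cosh(ωT) + (ẋ₀/ω)·sinh(ωT) ⇒ p·(1 − cosh) = x(T) − x₀·cosh − (ẋ₀/ω)·sinh
numerator   = -0.2078 − (0.0086)·1.717065 − (-0.2664/3.0041)·1.395820 = -0.098787
denominator = 1 − 1.717065 = -0.717065
p = -0.098787 / -0.717065 = 0.1378

p = 0.1378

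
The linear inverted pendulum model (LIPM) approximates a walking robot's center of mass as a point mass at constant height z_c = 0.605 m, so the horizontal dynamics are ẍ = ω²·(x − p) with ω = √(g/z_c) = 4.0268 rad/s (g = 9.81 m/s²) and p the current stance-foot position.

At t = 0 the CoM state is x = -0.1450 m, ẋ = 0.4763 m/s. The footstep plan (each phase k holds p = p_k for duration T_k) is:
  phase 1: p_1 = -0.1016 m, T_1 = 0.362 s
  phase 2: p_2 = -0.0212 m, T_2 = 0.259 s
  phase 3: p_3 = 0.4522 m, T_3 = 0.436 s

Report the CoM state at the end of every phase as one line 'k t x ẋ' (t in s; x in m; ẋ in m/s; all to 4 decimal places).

1 0.3620 0.0404 0.7235
2 0.6210 0.3004 1.4623
3 1.0570 1.0192 2.6413

phase 1: p=-0.1016, T=0.362, ωT=1.457702, cosh=2.264422, sinh=2.031652; start (x,ẋ)=(-0.145000, 0.476300) → end (x,ẋ)=(0.040433, 0.723487)
phase 2: p=-0.0212, T=0.259, ωT=1.042941, cosh=1.594984, sinh=1.242567; start (x,ẋ)=(0.040433, 0.723487) → end (x,ẋ)=(0.300353, 1.462334)
phase 3: p=0.4522, T=0.436, ωT=1.755685, cosh=2.980099, sinh=2.807310; start (x,ẋ)=(0.300353, 1.462334) → end (x,ẋ)=(1.019156, 2.641347)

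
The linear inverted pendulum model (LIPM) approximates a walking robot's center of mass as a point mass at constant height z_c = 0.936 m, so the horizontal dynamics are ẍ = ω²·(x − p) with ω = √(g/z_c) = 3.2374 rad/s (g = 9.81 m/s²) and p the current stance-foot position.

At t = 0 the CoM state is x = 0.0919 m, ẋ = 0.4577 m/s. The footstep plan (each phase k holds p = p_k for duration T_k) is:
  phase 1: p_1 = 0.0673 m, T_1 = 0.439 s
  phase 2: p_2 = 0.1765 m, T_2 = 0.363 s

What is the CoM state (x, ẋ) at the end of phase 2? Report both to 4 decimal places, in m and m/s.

x = 1.0918, ẋ = 3.1005

phase 1: p=0.0673, T=0.439, ωT=1.421219, cosh=2.191792, sinh=1.950373; start (x,ẋ)=(0.091900, 0.457700) → end (x,ẋ)=(0.396960, 1.158511)
phase 2: p=0.1765, T=0.363, ωT=1.175176, cosh=1.773739, sinh=1.464974; start (x,ẋ)=(0.396960, 1.158511) → end (x,ẋ)=(1.091782, 3.100472)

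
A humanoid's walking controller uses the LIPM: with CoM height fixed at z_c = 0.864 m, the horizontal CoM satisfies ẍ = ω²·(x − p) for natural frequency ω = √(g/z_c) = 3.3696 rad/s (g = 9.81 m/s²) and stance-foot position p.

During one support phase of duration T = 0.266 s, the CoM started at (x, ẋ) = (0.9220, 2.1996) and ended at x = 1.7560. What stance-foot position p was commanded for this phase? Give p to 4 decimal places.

p = 0.5322

ωT = 3.3696·0.266 = 0.896314; cosh(ωT) = 1.429312, sinh(ωT) = 1.021241
x(T) = p + (x₀−p)·cosh(ωT) + (ẋ₀/ω)·sinh(ωT) ⇒ p·(1 − cosh) = x(T) − x₀·cosh − (ẋ₀/ω)·sinh
numerator   = 1.7560 − (0.9220)·1.429312 − (2.1996/3.3696)·1.021241 = -0.228469
denominator = 1 − 1.429312 = -0.429312
p = -0.228469 / -0.429312 = 0.5322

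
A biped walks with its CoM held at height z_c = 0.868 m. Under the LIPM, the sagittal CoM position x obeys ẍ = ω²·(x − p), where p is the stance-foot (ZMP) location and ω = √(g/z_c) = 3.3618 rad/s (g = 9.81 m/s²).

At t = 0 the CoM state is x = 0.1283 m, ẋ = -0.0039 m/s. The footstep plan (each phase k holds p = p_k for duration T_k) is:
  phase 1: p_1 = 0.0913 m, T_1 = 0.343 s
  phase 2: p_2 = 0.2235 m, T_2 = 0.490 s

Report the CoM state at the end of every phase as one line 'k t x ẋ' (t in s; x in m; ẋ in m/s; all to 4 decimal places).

phase 1: p=0.0913, T=0.343, ωT=1.153097, cosh=1.741824, sinh=1.426166; start (x,ẋ)=(0.128300, -0.003900) → end (x,ẋ)=(0.154093, 0.170603)
phase 2: p=0.2235, T=0.490, ωT=1.647282, cosh=2.692710, sinh=2.500137; start (x,ẋ)=(0.154093, 0.170603) → end (x,ẋ)=(0.163483, -0.123979)

1 0.3430 0.1541 0.1706
2 0.8330 0.1635 -0.1240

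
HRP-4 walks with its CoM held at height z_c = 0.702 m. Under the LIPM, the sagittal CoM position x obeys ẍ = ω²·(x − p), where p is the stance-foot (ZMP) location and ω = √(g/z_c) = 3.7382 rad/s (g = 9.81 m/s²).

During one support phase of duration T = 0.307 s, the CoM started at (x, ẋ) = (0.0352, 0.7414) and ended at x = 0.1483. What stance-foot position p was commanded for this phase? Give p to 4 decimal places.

ωT = 3.7382·0.307 = 1.147627; cosh(ωT) = 1.734049, sinh(ωT) = 1.416660
x(T) = p + (x₀−p)·cosh(ωT) + (ẋ₀/ω)·sinh(ωT) ⇒ p·(1 − cosh) = x(T) − x₀·cosh − (ẋ₀/ω)·sinh
numerator   = 0.1483 − (0.0352)·1.734049 − (0.7414/3.7382)·1.416660 = -0.193706
denominator = 1 − 1.734049 = -0.734049
p = -0.193706 / -0.734049 = 0.2639

p = 0.2639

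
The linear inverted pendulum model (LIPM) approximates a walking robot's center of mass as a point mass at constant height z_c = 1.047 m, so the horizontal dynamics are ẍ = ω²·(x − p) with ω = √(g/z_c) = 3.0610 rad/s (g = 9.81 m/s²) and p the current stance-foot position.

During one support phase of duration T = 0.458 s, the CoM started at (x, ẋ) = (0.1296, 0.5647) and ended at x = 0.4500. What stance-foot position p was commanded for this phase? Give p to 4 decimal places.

p = 0.1570

ωT = 3.0610·0.458 = 1.401938; cosh(ωT) = 2.154593, sinh(ωT) = 1.908474
x(T) = p + (x₀−p)·cosh(ωT) + (ẋ₀/ω)·sinh(ωT) ⇒ p·(1 − cosh) = x(T) − x₀·cosh − (ẋ₀/ω)·sinh
numerator   = 0.4500 − (0.1296)·2.154593 − (0.5647/3.0610)·1.908474 = -0.181315
denominator = 1 − 2.154593 = -1.154593
p = -0.181315 / -1.154593 = 0.1570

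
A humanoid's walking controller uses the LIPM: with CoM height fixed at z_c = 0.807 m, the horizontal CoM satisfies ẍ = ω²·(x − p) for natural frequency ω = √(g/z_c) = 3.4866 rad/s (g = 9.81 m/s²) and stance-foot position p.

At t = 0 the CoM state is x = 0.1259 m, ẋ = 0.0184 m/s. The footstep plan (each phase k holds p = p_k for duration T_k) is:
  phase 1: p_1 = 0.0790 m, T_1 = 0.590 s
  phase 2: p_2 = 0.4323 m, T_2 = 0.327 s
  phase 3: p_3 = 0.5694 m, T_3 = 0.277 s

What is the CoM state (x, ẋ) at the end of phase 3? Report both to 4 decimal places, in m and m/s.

x = 0.5675, ẋ = 0.3231

phase 1: p=0.0790, T=0.590, ωT=2.057094, cosh=3.975514, sinh=3.847689; start (x,ẋ)=(0.125900, 0.018400) → end (x,ẋ)=(0.285757, 0.702329)
phase 2: p=0.4323, T=0.327, ωT=1.140118, cosh=1.723460, sinh=1.403678; start (x,ẋ)=(0.285757, 0.702329) → end (x,ẋ)=(0.462492, 0.493246)
phase 3: p=0.5694, T=0.277, ωT=0.965788, cosh=1.503770, sinh=1.123087; start (x,ẋ)=(0.462492, 0.493246) → end (x,ẋ)=(0.567517, 0.323103)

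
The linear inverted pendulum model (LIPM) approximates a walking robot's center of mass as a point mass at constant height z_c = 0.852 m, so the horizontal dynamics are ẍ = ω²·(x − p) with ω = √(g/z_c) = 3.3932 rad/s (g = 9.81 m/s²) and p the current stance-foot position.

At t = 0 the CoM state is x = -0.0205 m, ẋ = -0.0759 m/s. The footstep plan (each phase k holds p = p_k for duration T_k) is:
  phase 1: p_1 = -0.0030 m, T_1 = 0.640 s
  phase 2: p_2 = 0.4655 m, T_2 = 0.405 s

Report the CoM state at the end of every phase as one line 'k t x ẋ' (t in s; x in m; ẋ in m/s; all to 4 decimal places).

phase 1: p=-0.0030, T=0.640, ωT=2.171648, cosh=4.443360, sinh=4.329370; start (x,ẋ)=(-0.020500, -0.075900) → end (x,ẋ)=(-0.177599, -0.594333)
phase 2: p=0.4655, T=0.405, ωT=1.374246, cosh=2.102563, sinh=1.849533; start (x,ẋ)=(-0.177599, -0.594333) → end (x,ẋ)=(-1.210610, -5.285608)

1 0.6400 -0.1776 -0.5943
2 1.0450 -1.2106 -5.2856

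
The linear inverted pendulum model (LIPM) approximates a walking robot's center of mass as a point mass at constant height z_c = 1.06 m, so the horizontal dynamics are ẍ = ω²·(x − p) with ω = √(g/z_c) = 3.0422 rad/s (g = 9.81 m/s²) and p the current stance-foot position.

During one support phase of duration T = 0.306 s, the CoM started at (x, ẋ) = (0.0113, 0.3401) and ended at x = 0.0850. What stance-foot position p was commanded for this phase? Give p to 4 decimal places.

p = 0.1103

ωT = 3.0422·0.306 = 0.930913; cosh(ωT) = 1.465509, sinh(ωT) = 1.071316
x(T) = p + (x₀−p)·cosh(ωT) + (ẋ₀/ω)·sinh(ωT) ⇒ p·(1 − cosh) = x(T) − x₀·cosh − (ẋ₀/ω)·sinh
numerator   = 0.0850 − (0.0113)·1.465509 − (0.3401/3.0422)·1.071316 = -0.051327
denominator = 1 − 1.465509 = -0.465509
p = -0.051327 / -0.465509 = 0.1103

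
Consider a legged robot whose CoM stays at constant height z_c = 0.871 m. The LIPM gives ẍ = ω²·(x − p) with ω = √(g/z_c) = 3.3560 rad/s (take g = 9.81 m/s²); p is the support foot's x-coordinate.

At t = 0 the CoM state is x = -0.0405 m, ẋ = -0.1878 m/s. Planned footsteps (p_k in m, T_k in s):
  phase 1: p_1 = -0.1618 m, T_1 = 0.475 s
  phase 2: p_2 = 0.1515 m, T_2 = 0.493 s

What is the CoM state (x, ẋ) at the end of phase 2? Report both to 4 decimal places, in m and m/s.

x = 0.1470, ẋ = 0.1629

phase 1: p=-0.1618, T=0.475, ωT=1.594100, cosh=2.563493, sinh=2.360402; start (x,ẋ)=(-0.040500, -0.187800) → end (x,ẋ)=(0.017065, 0.479455)
phase 2: p=0.1515, T=0.493, ωT=1.654508, cosh=2.710846, sinh=2.519660; start (x,ẋ)=(0.017065, 0.479455) → end (x,ẋ)=(0.147038, 0.162948)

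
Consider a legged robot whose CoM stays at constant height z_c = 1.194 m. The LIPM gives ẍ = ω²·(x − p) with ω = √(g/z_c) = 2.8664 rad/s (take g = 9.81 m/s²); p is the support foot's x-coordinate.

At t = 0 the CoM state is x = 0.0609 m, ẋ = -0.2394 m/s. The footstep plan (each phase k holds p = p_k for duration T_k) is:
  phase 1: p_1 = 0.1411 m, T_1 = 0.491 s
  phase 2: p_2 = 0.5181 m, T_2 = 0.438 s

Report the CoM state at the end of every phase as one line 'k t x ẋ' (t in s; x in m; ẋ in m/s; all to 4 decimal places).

1 0.4910 -0.1929 -0.9598
2 0.9290 -1.3707 -5.1068

phase 1: p=0.1411, T=0.491, ωT=1.407402, cosh=2.165054, sinh=1.920276; start (x,ẋ)=(0.060900, -0.239400) → end (x,ẋ)=(-0.192918, -0.959757)
phase 2: p=0.5181, T=0.438, ωT=1.255483, cosh=1.897236, sinh=1.612298; start (x,ẋ)=(-0.192918, -0.959757) → end (x,ẋ)=(-1.370714, -5.106847)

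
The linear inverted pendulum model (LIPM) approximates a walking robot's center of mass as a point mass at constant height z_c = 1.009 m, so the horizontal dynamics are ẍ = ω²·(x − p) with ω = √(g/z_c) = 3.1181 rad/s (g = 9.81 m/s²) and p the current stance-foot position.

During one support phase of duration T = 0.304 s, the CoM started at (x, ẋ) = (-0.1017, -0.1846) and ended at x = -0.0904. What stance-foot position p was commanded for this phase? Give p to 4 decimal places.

ωT = 3.1181·0.304 = 0.947902; cosh(ωT) = 1.483922, sinh(ωT) = 1.096369
x(T) = p + (x₀−p)·cosh(ωT) + (ẋ₀/ω)·sinh(ωT) ⇒ p·(1 − cosh) = x(T) − x₀·cosh − (ẋ₀/ω)·sinh
numerator   = -0.0904 − (-0.1017)·1.483922 − (-0.1846/3.1181)·1.096369 = 0.125423
denominator = 1 − 1.483922 = -0.483922
p = 0.125423 / -0.483922 = -0.2592

p = -0.2592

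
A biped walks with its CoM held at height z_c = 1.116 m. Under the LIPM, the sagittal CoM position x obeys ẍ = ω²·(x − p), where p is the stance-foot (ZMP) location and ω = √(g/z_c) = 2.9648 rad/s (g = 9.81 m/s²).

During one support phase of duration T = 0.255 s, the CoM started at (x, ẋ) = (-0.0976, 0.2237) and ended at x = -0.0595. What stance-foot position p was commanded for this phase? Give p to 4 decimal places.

ωT = 2.9648·0.255 = 0.756024; cosh(ωT) = 1.299660, sinh(ωT) = 0.830131
x(T) = p + (x₀−p)·cosh(ωT) + (ẋ₀/ω)·sinh(ωT) ⇒ p·(1 − cosh) = x(T) − x₀·cosh − (ẋ₀/ω)·sinh
numerator   = -0.0595 − (-0.0976)·1.299660 − (0.2237/2.9648)·0.830131 = 0.004712
denominator = 1 − 1.299660 = -0.299660
p = 0.004712 / -0.299660 = -0.0157

p = -0.0157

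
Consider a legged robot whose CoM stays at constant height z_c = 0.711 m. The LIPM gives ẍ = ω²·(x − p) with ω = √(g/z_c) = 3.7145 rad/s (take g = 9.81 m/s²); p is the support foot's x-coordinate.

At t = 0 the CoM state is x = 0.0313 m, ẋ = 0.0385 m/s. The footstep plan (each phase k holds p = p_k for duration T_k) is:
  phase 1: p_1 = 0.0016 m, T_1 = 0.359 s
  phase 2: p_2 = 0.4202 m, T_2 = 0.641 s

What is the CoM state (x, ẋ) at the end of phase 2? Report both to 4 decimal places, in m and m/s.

phase 1: p=0.0016, T=0.359, ωT=1.333506, cosh=2.028936, sinh=1.765385; start (x,ẋ)=(0.031300, 0.038500) → end (x,ẋ)=(0.080157, 0.272872)
phase 2: p=0.4202, T=0.641, ωT=2.380995, cosh=5.454056, sinh=5.361598; start (x,ẋ)=(0.080157, 0.272872) → end (x,ẋ)=(-1.040542, -5.283912)

x = -1.0405, ẋ = -5.2839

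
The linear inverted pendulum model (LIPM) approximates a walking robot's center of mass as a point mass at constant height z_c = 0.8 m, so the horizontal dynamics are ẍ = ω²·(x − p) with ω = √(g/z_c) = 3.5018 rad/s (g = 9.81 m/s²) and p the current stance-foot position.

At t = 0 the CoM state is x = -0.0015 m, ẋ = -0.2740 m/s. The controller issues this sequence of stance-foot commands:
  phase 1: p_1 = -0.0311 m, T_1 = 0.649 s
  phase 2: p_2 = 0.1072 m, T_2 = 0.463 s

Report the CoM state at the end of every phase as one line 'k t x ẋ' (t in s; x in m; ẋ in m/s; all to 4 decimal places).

phase 1: p=-0.0311, T=0.649, ωT=2.272668, cosh=4.904149, sinh=4.801112; start (x,ẋ)=(-0.001500, -0.274000) → end (x,ẋ)=(-0.261602, -0.846086)
phase 2: p=0.1072, T=0.463, ωT=1.621333, cosh=2.628734, sinh=2.431099; start (x,ẋ)=(-0.261602, -0.846086) → end (x,ẋ)=(-1.449672, -5.363832)

1 0.6490 -0.2616 -0.8461
2 1.1120 -1.4497 -5.3638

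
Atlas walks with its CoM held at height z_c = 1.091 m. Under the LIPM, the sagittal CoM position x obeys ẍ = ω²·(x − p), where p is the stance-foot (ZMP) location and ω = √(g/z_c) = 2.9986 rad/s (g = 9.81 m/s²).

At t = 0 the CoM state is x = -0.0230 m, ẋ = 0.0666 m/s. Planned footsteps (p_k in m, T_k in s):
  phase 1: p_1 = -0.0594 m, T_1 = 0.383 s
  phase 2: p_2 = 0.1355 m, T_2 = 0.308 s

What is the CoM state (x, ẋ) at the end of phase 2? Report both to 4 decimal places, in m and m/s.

phase 1: p=-0.0594, T=0.383, ωT=1.148464, cosh=1.735234, sinh=1.418111; start (x,ẋ)=(-0.023000, 0.066600) → end (x,ẋ)=(0.035259, 0.270352)
phase 2: p=0.1355, T=0.308, ωT=0.923569, cosh=1.457680, sinh=1.060581; start (x,ẋ)=(0.035259, 0.270352) → end (x,ẋ)=(0.085002, 0.075295)

x = 0.0850, ẋ = 0.0753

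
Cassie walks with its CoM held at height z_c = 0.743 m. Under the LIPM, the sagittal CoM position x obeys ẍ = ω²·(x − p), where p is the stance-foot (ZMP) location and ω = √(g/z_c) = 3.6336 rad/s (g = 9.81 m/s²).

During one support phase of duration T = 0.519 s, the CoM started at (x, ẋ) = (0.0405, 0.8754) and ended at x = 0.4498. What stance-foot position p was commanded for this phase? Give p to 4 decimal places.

ωT = 3.6336·0.519 = 1.885838; cosh(ωT) = 3.371790, sinh(ωT) = 3.220088
x(T) = p + (x₀−p)·cosh(ωT) + (ẋ₀/ω)·sinh(ωT) ⇒ p·(1 − cosh) = x(T) − x₀·cosh − (ẋ₀/ω)·sinh
numerator   = 0.4498 − (0.0405)·3.371790 − (0.8754/3.6336)·3.220088 = -0.462535
denominator = 1 − 3.371790 = -2.371790
p = -0.462535 / -2.371790 = 0.1950

p = 0.1950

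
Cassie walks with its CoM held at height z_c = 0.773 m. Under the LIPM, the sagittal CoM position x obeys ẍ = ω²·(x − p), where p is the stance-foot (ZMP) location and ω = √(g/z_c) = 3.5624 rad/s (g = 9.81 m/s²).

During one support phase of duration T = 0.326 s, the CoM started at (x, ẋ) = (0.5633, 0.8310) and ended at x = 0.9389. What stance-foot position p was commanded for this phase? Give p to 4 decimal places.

ωT = 3.5624·0.326 = 1.161342; cosh(ωT) = 1.753642, sinh(ωT) = 1.440576
x(T) = p + (x₀−p)·cosh(ωT) + (ẋ₀/ω)·sinh(ωT) ⇒ p·(1 − cosh) = x(T) − x₀·cosh − (ẋ₀/ω)·sinh
numerator   = 0.9389 − (0.5633)·1.753642 − (0.8310/3.5624)·1.440576 = -0.384969
denominator = 1 − 1.753642 = -0.753642
p = -0.384969 / -0.753642 = 0.5108

p = 0.5108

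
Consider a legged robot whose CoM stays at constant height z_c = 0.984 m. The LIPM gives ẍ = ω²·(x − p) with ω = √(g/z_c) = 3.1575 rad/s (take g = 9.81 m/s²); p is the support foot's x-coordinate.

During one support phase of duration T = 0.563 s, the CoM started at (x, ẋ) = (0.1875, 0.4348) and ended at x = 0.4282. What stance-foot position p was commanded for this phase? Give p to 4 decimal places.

ωT = 3.1575·0.563 = 1.777672; cosh(ωT) = 3.042551, sinh(ωT) = 2.873520
x(T) = p + (x₀−p)·cosh(ωT) + (ẋ₀/ω)·sinh(ωT) ⇒ p·(1 − cosh) = x(T) − x₀·cosh − (ẋ₀/ω)·sinh
numerator   = 0.4282 − (0.1875)·3.042551 − (0.4348/3.1575)·2.873520 = -0.537973
denominator = 1 − 3.042551 = -2.042551
p = -0.537973 / -2.042551 = 0.2634

p = 0.2634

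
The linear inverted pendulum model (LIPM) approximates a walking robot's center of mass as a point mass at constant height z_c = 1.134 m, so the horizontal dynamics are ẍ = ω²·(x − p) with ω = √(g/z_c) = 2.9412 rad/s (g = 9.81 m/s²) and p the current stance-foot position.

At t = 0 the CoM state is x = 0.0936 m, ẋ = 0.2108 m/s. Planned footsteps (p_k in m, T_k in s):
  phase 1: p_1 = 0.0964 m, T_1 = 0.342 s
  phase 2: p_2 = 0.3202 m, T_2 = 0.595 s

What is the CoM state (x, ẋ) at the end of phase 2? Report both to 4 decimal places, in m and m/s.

phase 1: p=0.0964, T=0.342, ωT=1.005890, cosh=1.550030, sinh=1.184311; start (x,ẋ)=(0.093600, 0.210800) → end (x,ẋ)=(0.176941, 0.316993)
phase 2: p=0.3202, T=0.595, ωT=1.750014, cosh=2.964227, sinh=2.790456; start (x,ẋ)=(0.176941, 0.316993) → end (x,ẋ)=(0.196295, -0.236127)

x = 0.1963, ẋ = -0.2361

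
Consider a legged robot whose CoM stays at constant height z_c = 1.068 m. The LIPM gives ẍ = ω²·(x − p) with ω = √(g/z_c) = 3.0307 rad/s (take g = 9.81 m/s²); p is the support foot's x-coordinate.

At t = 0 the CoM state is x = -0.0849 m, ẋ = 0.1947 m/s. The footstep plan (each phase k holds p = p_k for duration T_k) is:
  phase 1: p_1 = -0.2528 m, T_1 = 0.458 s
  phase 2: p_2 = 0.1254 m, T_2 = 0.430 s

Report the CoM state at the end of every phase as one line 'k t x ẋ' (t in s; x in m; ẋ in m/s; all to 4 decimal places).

phase 1: p=-0.2528, T=0.458, ωT=1.388061, cosh=2.128315, sinh=1.878756; start (x,ẋ)=(-0.084900, 0.194700) → end (x,ẋ)=(0.225240, 1.370397)
phase 2: p=0.1254, T=0.430, ωT=1.303201, cosh=1.976361, sinh=1.704700; start (x,ẋ)=(0.225240, 1.370397) → end (x,ẋ)=(1.093537, 3.224216)

1 0.4580 0.2252 1.3704
2 0.8880 1.0935 3.2242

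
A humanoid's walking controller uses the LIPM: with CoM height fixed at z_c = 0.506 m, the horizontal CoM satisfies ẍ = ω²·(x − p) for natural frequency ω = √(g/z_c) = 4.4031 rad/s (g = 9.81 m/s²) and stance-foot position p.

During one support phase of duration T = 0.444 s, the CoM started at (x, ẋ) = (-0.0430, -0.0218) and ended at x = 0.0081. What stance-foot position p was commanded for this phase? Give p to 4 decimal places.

ωT = 4.4031·0.444 = 1.954976; cosh(ωT) = 3.602660, sinh(ωT) = 3.461092
x(T) = p + (x₀−p)·cosh(ωT) + (ẋ₀/ω)·sinh(ωT) ⇒ p·(1 − cosh) = x(T) − x₀·cosh − (ẋ₀/ω)·sinh
numerator   = 0.0081 − (-0.0430)·3.602660 − (-0.0218/4.4031)·3.461092 = 0.180150
denominator = 1 − 3.602660 = -2.602660
p = 0.180150 / -2.602660 = -0.0692

p = -0.0692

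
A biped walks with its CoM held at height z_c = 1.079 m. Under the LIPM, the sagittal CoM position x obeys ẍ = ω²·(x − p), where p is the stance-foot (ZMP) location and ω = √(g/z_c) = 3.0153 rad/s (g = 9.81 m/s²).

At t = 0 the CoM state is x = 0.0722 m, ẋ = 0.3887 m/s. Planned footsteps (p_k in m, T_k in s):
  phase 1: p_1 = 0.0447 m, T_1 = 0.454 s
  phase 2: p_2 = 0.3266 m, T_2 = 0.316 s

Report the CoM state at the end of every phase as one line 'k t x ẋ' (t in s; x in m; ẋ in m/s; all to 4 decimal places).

phase 1: p=0.0447, T=0.454, ωT=1.368946, cosh=2.092790, sinh=1.838415; start (x,ẋ)=(0.072200, 0.388700) → end (x,ẋ)=(0.339240, 0.965910)
phase 2: p=0.3266, T=0.316, ωT=0.952835, cosh=1.489348, sinh=1.103702; start (x,ẋ)=(0.339240, 0.965910) → end (x,ẋ)=(0.698982, 1.480644)

1 0.4540 0.3392 0.9659
2 0.7700 0.6990 1.4806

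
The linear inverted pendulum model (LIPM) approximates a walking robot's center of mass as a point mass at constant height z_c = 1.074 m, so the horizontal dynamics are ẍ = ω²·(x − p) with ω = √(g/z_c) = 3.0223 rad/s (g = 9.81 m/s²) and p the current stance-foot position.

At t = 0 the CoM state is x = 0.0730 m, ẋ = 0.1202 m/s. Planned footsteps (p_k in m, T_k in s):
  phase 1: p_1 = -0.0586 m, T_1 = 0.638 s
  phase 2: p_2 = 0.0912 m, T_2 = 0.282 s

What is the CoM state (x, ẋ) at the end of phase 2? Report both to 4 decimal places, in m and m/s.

phase 1: p=-0.0586, T=0.638, ωT=1.928227, cosh=3.511357, sinh=3.365951; start (x,ẋ)=(0.073000, 0.120200) → end (x,ẋ)=(0.537362, 1.760821)
phase 2: p=0.0912, T=0.282, ωT=0.852289, cosh=1.385723, sinh=0.959285; start (x,ẋ)=(0.537362, 1.760821) → end (x,ẋ)=(1.268345, 3.733543)

x = 1.2683, ẋ = 3.7335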